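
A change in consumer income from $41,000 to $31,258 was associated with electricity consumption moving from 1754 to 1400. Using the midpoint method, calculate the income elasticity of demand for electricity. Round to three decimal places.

%ΔQ = (1400 − 1754)/[(1754+1400)/2] = -354/1577 ≈ -0.2245.
%ΔM = (31,258 − 41,000)/[(41,000+31,258)/2] = -9742/36129 ≈ -0.2696.
E_I = %ΔQ/%ΔM ≈ 0.832.
E_I ∈ (0,1): normal good (necessity).

0.832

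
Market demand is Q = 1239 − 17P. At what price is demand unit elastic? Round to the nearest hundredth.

36.44

For linear demand Q = a − bP, E = −bP/(a − bP). |E| = 1 ⇒ bP = a − bP ⇒ P = a/(2b).
P = 1239/(2·17) ≈ 36.44.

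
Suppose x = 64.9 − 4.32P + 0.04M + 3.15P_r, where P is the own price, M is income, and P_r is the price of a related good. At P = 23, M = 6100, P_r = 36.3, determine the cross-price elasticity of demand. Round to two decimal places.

First evaluate x: 64.9 − 4.32(23) + 0.04(6100) + 3.15(36.3) = 64.9 − 99.36 + 244 + 114.345 = 323.885.
∂x/∂P_r = +3.15, so E_xy = 3.15·(36.3/323.885) ≈ 0.35.
E_xy > 0: the goods are substitutes.

0.35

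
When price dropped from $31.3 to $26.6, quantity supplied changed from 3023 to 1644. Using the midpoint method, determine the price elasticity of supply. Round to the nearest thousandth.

%Δq = (1644 − 3023)/[(3023 + 1644)/2] = -1379/2333.5 ≈ -0.5910.
%ΔP = (26.6 − 31.3)/[(31.3 + 26.6)/2] = -4.7/28.95 ≈ -0.1623.
Arc elasticity E = %Δq/%ΔP ≈ -0.5910/-0.1623 ≈ 3.640.
|E| > 1: supply is elastic over this range.

3.640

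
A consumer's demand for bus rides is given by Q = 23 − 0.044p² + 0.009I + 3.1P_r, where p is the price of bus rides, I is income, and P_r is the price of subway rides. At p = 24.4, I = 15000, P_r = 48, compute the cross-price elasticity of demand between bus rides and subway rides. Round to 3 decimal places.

First evaluate Q: 23 − 0.044(24.4)² + 0.009(15000) + 3.1(48) = 23 − 26.1958 + 135 + 148.8 = 280.6042.
∂Q/∂P_r = +3.1, so E_xy = 3.1·(48/280.6042) ≈ 0.530.
E_xy > 0: the goods are substitutes.

0.530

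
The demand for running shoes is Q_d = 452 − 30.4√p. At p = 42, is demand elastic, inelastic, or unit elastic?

At p = 42, Q_d = 254.9855.
dQ_d/dp = −30.4/(2√p) = −30.4/(2·6.4807).
Point elasticity E = (dQ_d/dp)·(p/Q_d) = -2.3454 × 42/254.9855 ≈ -0.386.
|E| ≈ 0.386 < 1, so demand is inelastic.

inelastic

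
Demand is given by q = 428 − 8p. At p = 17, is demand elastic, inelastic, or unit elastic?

At p = 17, q = 292.
dq/dp = −8.
Point elasticity E = (dq/dp)·(p/q) = -8 × 17/292 ≈ -0.466.
|E| ≈ 0.466 < 1, so demand is inelastic.

inelastic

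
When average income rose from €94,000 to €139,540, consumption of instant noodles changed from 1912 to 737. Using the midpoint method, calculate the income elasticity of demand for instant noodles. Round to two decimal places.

-2.27

%ΔQ = (737 − 1912)/[(1912+737)/2] = -1175/1324.5 ≈ -0.8871.
%ΔI = (139,540 − 94,000)/[(94,000+139,540)/2] = 45540/116770 ≈ 0.3900.
E_I = %ΔQ/%ΔI ≈ -2.27.
E_I < 0: inferior good.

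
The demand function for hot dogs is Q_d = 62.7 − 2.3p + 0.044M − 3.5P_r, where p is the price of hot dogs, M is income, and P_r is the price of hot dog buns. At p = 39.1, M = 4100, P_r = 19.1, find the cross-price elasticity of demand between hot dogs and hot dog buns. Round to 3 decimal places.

-0.774

Substituting, Q_d = 62.7 − 2.3(39.1) + 0.044(4100) − 3.5(19.1) = 62.7 − 89.93 + 180.4 − 66.85 = 86.32.
∂Q_d/∂P_r = −3.5, so E_xy = -3.5·(19.1/86.32) ≈ -0.774.
E_xy < 0: the goods are complements.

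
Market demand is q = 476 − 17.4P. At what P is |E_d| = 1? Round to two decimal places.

For linear demand q = a − bP, E = −bP/(a − bP). |E| = 1 ⇒ bP = a − bP ⇒ P = a/(2b).
P = 476/(2·17.4) ≈ 13.68.

13.68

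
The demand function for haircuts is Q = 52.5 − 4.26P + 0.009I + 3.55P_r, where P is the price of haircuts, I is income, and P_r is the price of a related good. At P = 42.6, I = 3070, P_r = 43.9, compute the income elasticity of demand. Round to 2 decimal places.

0.51

Evaluating quantity at (P, I, P_r) gives Q = 52.5 − 4.26(42.6) + 0.009(3070) + 3.55(43.9) = 52.5 − 181.476 + 27.63 + 155.845 = 54.499.
∂Q/∂I = +0.009, so E_I = 0.009·(3070/54.499) ≈ 0.51.
E_I ∈ (0,1): normal good (necessity).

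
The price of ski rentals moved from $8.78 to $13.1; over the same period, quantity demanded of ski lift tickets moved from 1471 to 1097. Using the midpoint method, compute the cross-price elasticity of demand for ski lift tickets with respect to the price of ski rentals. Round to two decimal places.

%ΔQ_x = (1097 − 1471)/[(1471+1097)/2] = -374/1284 ≈ -0.2913.
%ΔP_y = (13.1 − 8.78)/[(8.78+13.1)/2] ≈ 0.3949.
E_xy = -0.2913/0.3949 ≈ -0.74.
E_xy < 0, so ski lift tickets and ski rentals are complements.

-0.74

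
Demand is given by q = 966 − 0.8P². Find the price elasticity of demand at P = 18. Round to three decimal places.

-0.733

At P = 18, q = 706.8.
dq/dP = −2·0.8·P = −28.8.
Point elasticity E = (dq/dP)·(P/q) = -28.8 × 18/706.8 ≈ -0.733.
|E| < 1, so demand is inelastic at this price.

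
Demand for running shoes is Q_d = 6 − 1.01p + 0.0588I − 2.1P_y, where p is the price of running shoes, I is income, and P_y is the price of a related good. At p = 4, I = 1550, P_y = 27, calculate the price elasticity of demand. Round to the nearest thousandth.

-0.111

Evaluating quantity at (p, I, P_y) gives Q_d = 6 − 1.01(4) + 0.0588(1550) − 2.1(27) = 6 − 4.04 + 91.14 − 56.7 = 36.4.
∂Q_d/∂p = −1.01, so E_p = (−1.01)·(4/36.4) ≈ -0.111.
|E_p| < 1: demand is inelastic.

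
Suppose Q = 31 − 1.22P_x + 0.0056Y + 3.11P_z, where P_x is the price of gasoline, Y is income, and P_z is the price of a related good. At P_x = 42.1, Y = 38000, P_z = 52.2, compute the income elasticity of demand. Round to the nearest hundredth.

At the given point, Q = 31 − 1.22(42.1) + 0.0056(38000) + 3.11(52.2) = 31 − 51.362 + 212.8 + 162.342 = 354.78.
∂Q/∂Y = +0.0056, so E_I = 0.0056·(38000/354.78) ≈ 0.60.
E_I ∈ (0,1): normal good (necessity).

0.60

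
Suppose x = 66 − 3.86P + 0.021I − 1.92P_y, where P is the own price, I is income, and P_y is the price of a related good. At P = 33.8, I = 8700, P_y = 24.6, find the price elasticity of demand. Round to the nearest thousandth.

-1.838

Substituting, x = 66 − 3.86(33.8) + 0.021(8700) − 1.92(24.6) = 66 − 130.468 + 182.7 − 47.232 = 71.
∂x/∂P = −3.86, so E_p = (−3.86)·(33.8/71) ≈ -1.838.
|E_p| > 1: demand is elastic.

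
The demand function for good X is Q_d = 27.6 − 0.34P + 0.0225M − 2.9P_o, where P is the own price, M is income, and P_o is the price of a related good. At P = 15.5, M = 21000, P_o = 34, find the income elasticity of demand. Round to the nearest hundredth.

First evaluate Q_d: 27.6 − 0.34(15.5) + 0.0225(21000) − 2.9(34) = 27.6 − 5.27 + 472.5 − 98.6 = 396.23.
∂Q_d/∂M = +0.0225, so E_I = 0.0225·(21000/396.23) ≈ 1.19.
E_I > 1: normal good (luxury).

1.19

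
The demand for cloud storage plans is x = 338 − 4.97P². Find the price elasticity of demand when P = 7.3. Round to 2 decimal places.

-7.24

At P = 7.3, x = 73.1487.
dx/dP = −2·4.97·P = −72.562.
Point elasticity E = (dx/dP)·(P/x) = -72.562 × 7.3/73.1487 ≈ -7.24.
|E| > 1, so demand is elastic at this price.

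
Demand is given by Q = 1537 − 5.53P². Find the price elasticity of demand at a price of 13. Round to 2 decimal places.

At P = 13, Q = 602.43.
dQ/dP = −2·5.53·P = −143.78.
Point elasticity E = (dQ/dP)·(P/Q) = -143.78 × 13/602.43 ≈ -3.10.
|E| > 1, so demand is elastic at this price.

-3.10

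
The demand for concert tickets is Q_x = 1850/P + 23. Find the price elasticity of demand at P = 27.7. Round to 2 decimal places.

-0.74

At P = 27.7, Q_x = 89.787.
dQ_x/dP = −1850/P² = −2.4111.
Point elasticity E = (dQ_x/dP)·(P/Q_x) = -2.4111 × 27.7/89.787 ≈ -0.74.
|E| < 1, so demand is inelastic at this price.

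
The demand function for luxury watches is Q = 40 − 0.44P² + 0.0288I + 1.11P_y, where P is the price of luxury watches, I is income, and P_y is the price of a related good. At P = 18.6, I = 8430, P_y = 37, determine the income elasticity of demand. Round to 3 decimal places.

1.415

Q = 40 − 0.44(18.6)² + 0.0288(8430) + 1.11(37) = 40 − 152.2224 + 242.784 + 41.07 = 171.6316.
∂Q/∂I = +0.0288, so E_I = 0.0288·(8430/171.6316) ≈ 1.415.
E_I > 1: normal good (luxury).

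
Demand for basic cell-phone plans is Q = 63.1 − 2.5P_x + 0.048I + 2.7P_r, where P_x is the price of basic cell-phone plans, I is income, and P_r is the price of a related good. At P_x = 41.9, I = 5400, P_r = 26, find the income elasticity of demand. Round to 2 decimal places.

0.90

Substituting, Q = 63.1 − 2.5(41.9) + 0.048(5400) + 2.7(26) = 63.1 − 104.75 + 259.2 + 70.2 = 287.75.
∂Q/∂I = +0.048, so E_I = 0.048·(5400/287.75) ≈ 0.90.
E_I ∈ (0,1): normal good (necessity).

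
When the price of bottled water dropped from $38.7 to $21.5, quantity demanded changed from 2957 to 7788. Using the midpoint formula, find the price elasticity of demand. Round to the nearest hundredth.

%Δq = (7788 − 2957)/[(2957 + 7788)/2] = 4831/5372.5 ≈ 0.8992.
%ΔP = (21.5 − 38.7)/[(38.7 + 21.5)/2] = -17.2/30.1 ≈ -0.5714.
Arc elasticity E = %Δq/%ΔP ≈ 0.8992/-0.5714 ≈ -1.57.
|E| > 1: demand is elastic over this range.

-1.57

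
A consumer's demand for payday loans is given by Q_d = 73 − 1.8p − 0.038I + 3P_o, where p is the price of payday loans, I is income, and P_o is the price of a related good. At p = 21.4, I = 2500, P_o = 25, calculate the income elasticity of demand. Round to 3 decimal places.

-6.561

Substituting, Q_d = 73 − 1.8(21.4) − 0.038(2500) + 3(25) = 73 − 38.52 − 95 + 75 = 14.48.
∂Q_d/∂I = −0.038, so E_I = -0.038·(2500/14.48) ≈ -6.561.
E_I < 0: inferior good.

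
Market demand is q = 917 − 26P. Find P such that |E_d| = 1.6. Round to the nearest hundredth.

Set −bP/(a − bP) = −1.6 ⇒ bP = 1.6(a − bP) ⇒ bP(1+1.6) = 1.6·a.
P = 1.6·917/(26·2.6) ≈ 21.70.

21.70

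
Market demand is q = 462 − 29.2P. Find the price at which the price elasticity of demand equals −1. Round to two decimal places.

7.91

For linear demand q = a − bP, E = −bP/(a − bP). |E| = 1 ⇒ bP = a − bP ⇒ P = a/(2b).
P = 462/(2·29.2) ≈ 7.91.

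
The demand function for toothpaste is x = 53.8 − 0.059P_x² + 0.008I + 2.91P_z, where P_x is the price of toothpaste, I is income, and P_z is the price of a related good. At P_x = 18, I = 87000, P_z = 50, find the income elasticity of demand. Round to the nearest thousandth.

0.794

Substituting, x = 53.8 − 0.059(18)² + 0.008(87000) + 2.91(50) = 53.8 − 19.116 + 696 + 145.5 = 876.184.
∂x/∂I = +0.008, so E_I = 0.008·(87000/876.184) ≈ 0.794.
E_I ∈ (0,1): normal good (necessity).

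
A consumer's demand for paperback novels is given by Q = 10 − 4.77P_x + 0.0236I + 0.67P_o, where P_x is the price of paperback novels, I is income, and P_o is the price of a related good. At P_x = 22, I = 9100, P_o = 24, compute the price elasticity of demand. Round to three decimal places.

-0.772

First evaluate Q: 10 − 4.77(22) + 0.0236(9100) + 0.67(24) = 10 − 104.94 + 214.76 + 16.08 = 135.9.
∂Q/∂P_x = −4.77, so E_p = (−4.77)·(22/135.9) ≈ -0.772.
|E_p| < 1: demand is inelastic.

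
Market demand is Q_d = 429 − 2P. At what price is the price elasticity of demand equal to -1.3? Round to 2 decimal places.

Set −bP/(a − bP) = −1.3 ⇒ bP = 1.3(a − bP) ⇒ bP(1+1.3) = 1.3·a.
P = 1.3·429/(2·2.3) ≈ 121.24.

121.24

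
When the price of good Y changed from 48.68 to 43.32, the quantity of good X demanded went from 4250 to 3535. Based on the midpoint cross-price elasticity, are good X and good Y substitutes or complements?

%ΔQ_x = (3535 − 4250)/[(4250+3535)/2] = -715/3892.5 ≈ -0.1837.
%ΔP_y = (43.32 − 48.68)/[(48.68+43.32)/2] ≈ -0.1165.
E_xy = -0.1837/-0.1165 ≈ 1.576.
E_xy > 0, so the goods are substitutes.

substitutes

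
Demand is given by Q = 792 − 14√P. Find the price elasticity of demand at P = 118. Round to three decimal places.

-0.119

At P = 118, Q = 639.9211.
dQ/dP = −14/(2√P) = −14/(2·10.8628).
Point elasticity E = (dQ/dP)·(P/Q) = -0.6444 × 118/639.9211 ≈ -0.119.
|E| < 1, so demand is inelastic at this price.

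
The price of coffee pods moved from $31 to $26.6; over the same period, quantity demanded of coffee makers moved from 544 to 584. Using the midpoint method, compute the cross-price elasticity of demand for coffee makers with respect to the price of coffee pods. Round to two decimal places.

-0.46

%ΔQ_x = (584 − 544)/[(544+584)/2] = 40/564 ≈ 0.0709.
%ΔP_y = (26.6 − 31)/[(31+26.6)/2] ≈ -0.1528.
E_xy = 0.0709/-0.1528 ≈ -0.46.
E_xy < 0, so coffee makers and coffee pods are complements.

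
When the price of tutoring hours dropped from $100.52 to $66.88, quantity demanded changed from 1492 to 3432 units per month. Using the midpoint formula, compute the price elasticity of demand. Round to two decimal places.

-1.96

%Δq = (3432 − 1492)/[(1492 + 3432)/2] = 1940/2462 ≈ 0.7880.
%Δp = (66.88 − 100.52)/[(100.52 + 66.88)/2] = -33.64/83.7 ≈ -0.4019.
Arc elasticity E = %Δq/%Δp ≈ 0.7880/-0.4019 ≈ -1.96.
|E| > 1: demand is elastic over this range.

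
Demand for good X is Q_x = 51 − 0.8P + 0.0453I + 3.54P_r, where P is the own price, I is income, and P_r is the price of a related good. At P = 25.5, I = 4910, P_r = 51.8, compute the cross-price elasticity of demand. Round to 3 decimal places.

0.420

At the given point, Q_x = 51 − 0.8(25.5) + 0.0453(4910) + 3.54(51.8) = 51 − 20.4 + 222.423 + 183.372 = 436.395.
∂Q_x/∂P_r = +3.54, so E_xy = 3.54·(51.8/436.395) ≈ 0.420.
E_xy > 0: the goods are substitutes.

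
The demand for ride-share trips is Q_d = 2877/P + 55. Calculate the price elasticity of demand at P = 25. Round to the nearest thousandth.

At P = 25, Q_d = 170.08.
dQ_d/dP = −2877/P² = −4.6032.
Point elasticity E = (dQ_d/dP)·(P/Q_d) = -4.6032 × 25/170.08 ≈ -0.677.
|E| < 1, so demand is inelastic at this price.

-0.677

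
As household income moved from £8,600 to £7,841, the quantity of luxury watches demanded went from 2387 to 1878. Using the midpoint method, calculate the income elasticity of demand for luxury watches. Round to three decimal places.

2.585

%ΔQ = (1878 − 2387)/[(2387+1878)/2] = -509/2132.5 ≈ -0.2387.
%ΔM = (7,841 − 8,600)/[(8,600+7,841)/2] = -759/8220.5 ≈ -0.0923.
E_I = %ΔQ/%ΔM ≈ 2.585.
E_I > 1: normal good (luxury).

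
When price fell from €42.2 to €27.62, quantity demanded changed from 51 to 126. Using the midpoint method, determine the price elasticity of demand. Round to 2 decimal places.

%ΔQ = (126 − 51)/[(51 + 126)/2] = 75/88.5 ≈ 0.8475.
%ΔP = (27.62 − 42.2)/[(42.2 + 27.62)/2] = -14.58/34.91 ≈ -0.4176.
Arc elasticity E = %ΔQ/%ΔP ≈ 0.8475/-0.4176 ≈ -2.03.
|E| > 1: demand is elastic over this range.

-2.03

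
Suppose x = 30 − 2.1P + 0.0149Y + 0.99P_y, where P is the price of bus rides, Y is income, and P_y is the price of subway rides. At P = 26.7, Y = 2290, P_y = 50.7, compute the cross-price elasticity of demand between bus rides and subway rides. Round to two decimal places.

0.86

Substituting, x = 30 − 2.1(26.7) + 0.0149(2290) + 0.99(50.7) = 30 − 56.07 + 34.121 + 50.193 = 58.244.
∂x/∂P_y = +0.99, so E_xy = 0.99·(50.7/58.244) ≈ 0.86.
E_xy > 0: the goods are substitutes.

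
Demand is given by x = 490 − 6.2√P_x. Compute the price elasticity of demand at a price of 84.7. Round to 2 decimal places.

At P_x = 84.7, x = 432.9398.
dx/dP_x = −6.2/(2√P_x) = −6.2/(2·9.2033).
Point elasticity E = (dx/dP_x)·(P_x/x) = -0.3368 × 84.7/432.9398 ≈ -0.07.
|E| < 1, so demand is inelastic at this price.

-0.07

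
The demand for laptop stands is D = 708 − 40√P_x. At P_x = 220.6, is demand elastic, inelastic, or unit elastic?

elastic

At P_x = 220.6, D = 113.8956.
dD/dP_x = −40/(2√P_x) = −40/(2·14.8526).
Point elasticity E = (dD/dP_x)·(P_x/D) = -1.3466 × 220.6/113.8956 ≈ -2.608.
|E| ≈ 2.608 > 1, so demand is elastic.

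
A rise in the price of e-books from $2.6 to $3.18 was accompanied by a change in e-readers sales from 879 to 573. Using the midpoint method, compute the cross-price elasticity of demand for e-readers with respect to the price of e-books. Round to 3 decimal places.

-2.100

%ΔQ_x = (573 − 879)/[(879+573)/2] = -306/726 ≈ -0.4215.
%ΔP_y = (3.18 − 2.6)/[(2.6+3.18)/2] ≈ 0.2007.
E_xy = -0.4215/0.2007 ≈ -2.100.
E_xy < 0, so e-readers and e-books are complements.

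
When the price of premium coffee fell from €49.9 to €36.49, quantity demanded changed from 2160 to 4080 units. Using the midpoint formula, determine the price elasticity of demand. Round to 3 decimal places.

%Δq = (4080 − 2160)/[(2160 + 4080)/2] = 1920/3120 ≈ 0.6154.
%Δp = (36.49 − 49.9)/[(49.9 + 36.49)/2] = -13.41/43.195 ≈ -0.3105.
Arc elasticity E = %Δq/%Δp ≈ 0.6154/-0.3105 ≈ -1.982.
|E| > 1: demand is elastic over this range.

-1.982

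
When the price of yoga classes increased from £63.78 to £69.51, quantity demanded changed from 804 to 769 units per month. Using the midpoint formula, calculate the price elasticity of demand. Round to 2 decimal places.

%ΔQ = (769 − 804)/[(804 + 769)/2] = -35/786.5 ≈ -0.0445.
%ΔP = (69.51 − 63.78)/[(63.78 + 69.51)/2] = 5.73/66.645 ≈ 0.0860.
Arc elasticity E = %ΔQ/%ΔP ≈ -0.0445/0.0860 ≈ -0.52.
|E| < 1: demand is inelastic over this range.

-0.52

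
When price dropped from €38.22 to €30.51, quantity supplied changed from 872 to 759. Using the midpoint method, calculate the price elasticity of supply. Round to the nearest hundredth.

%ΔQ = (759 − 872)/[(872 + 759)/2] = -113/815.5 ≈ -0.1386.
%ΔP = (30.51 − 38.22)/[(38.22 + 30.51)/2] = -7.71/34.365 ≈ -0.2244.
Arc elasticity E = %ΔQ/%ΔP ≈ -0.1386/-0.2244 ≈ 0.62.
|E| < 1: supply is inelastic over this range.

0.62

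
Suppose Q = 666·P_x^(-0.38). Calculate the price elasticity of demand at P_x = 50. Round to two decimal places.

-0.38

For a Cobb–Douglas (constant-elasticity) form Q = A·P_x^α·…, the elasticity with respect to P_x equals the exponent α at every point.
Here the exponent on P_x is -0.38, so the price elasticity of demand is -0.38.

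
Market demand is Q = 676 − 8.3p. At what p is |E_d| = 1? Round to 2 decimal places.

For linear demand Q = a − bp, E = −bp/(a − bp). |E| = 1 ⇒ bp = a − bp ⇒ p = a/(2b).
p = 676/(2·8.3) ≈ 40.72.

40.72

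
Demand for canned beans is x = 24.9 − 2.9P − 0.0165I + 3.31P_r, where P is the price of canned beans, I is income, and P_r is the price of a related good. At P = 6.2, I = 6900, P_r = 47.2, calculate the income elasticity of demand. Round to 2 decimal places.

Substituting, x = 24.9 − 2.9(6.2) − 0.0165(6900) + 3.31(47.2) = 24.9 − 17.98 − 113.85 + 156.232 = 49.302.
∂x/∂I = −0.0165, so E_I = -0.0165·(6900/49.302) ≈ -2.31.
E_I < 0: inferior good.

-2.31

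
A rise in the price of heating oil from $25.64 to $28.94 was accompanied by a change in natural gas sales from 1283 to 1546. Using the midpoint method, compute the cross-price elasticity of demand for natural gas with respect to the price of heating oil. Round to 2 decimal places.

%ΔQ_x = (1546 − 1283)/[(1283+1546)/2] = 263/1414.5 ≈ 0.1859.
%ΔP_y = (28.94 − 25.64)/[(25.64+28.94)/2] ≈ 0.1209.
E_xy = 0.1859/0.1209 ≈ 1.54.
E_xy > 0, so natural gas and heating oil are substitutes.

1.54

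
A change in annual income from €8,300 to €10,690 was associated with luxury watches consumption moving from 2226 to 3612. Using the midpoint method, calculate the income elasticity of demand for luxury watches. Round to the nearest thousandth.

1.886

%ΔQ = (3612 − 2226)/[(2226+3612)/2] = 1386/2919 ≈ 0.4748.
%ΔY = (10,690 − 8,300)/[(8,300+10,690)/2] = 2390/9495 ≈ 0.2517.
E_I = %ΔQ/%ΔY ≈ 1.886.
E_I > 1: normal good (luxury).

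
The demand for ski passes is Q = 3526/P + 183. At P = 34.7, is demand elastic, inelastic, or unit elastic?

At P = 34.7, Q = 284.6138.
dQ/dP = −3526/P² = −2.9284.
Point elasticity E = (dQ/dP)·(P/Q) = -2.9284 × 34.7/284.6138 ≈ -0.357.
|E| ≈ 0.357 < 1, so demand is inelastic.

inelastic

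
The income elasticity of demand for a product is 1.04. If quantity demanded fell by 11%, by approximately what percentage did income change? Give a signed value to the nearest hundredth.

%ΔQ ≈ E × %ΔI ⇒ %ΔI = %ΔQ / E = (-11%)/(1.04) ≈ -10.58%.

-10.58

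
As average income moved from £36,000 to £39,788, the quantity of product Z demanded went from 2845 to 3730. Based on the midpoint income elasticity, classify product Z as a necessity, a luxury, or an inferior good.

%ΔQ = (3730 − 2845)/[(2845+3730)/2] = 885/3287.5 ≈ 0.2692.
%ΔI = (39,788 − 36,000)/[(36,000+39,788)/2] = 3788/37894 ≈ 0.1000.
E_I = %ΔQ/%ΔI ≈ 2.693.
E_I > 1: normal good (luxury).

luxury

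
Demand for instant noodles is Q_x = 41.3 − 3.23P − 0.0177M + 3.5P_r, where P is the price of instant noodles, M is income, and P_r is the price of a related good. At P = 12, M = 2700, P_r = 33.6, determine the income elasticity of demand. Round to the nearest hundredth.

Substituting, Q_x = 41.3 − 3.23(12) − 0.0177(2700) + 3.5(33.6) = 41.3 − 38.76 − 47.79 + 117.6 = 72.35.
∂Q_x/∂M = −0.0177, so E_I = -0.0177·(2700/72.35) ≈ -0.66.
E_I < 0: inferior good.

-0.66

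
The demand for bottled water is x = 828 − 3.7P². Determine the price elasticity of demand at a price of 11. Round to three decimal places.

At P = 11, x = 380.3.
dx/dP = −2·3.7·P = −81.4.
Point elasticity E = (dx/dP)·(P/x) = -81.4 × 11/380.3 ≈ -2.354.
|E| > 1, so demand is elastic at this price.

-2.354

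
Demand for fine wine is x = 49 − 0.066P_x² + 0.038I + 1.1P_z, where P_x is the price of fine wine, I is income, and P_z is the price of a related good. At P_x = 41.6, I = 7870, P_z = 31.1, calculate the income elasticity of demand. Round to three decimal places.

Substituting, x = 49 − 0.066(41.6)² + 0.038(7870) + 1.1(31.1) = 49 − 114.217 + 299.06 + 34.21 = 268.053.
∂x/∂I = +0.038, so E_I = 0.038·(7870/268.053) ≈ 1.116.
E_I > 1: normal good (luxury).

1.116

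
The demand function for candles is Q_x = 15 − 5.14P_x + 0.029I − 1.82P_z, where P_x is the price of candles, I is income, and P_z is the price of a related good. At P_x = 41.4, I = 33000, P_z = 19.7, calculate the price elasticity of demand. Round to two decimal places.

Substituting, Q_x = 15 − 5.14(41.4) + 0.029(33000) − 1.82(19.7) = 15 − 212.796 + 957 − 35.854 = 723.35.
∂Q_x/∂P_x = −5.14, so E_p = (−5.14)·(41.4/723.35) ≈ -0.29.
|E_p| < 1: demand is inelastic.

-0.29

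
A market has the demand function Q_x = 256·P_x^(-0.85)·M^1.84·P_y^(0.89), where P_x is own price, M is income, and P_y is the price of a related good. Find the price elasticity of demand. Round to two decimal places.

-0.85

For a Cobb–Douglas (constant-elasticity) form Q_x = A·P_x^α·…, the elasticity with respect to P_x equals the exponent α at every point.
Here the exponent on P_x is -0.85, so the price elasticity of demand is -0.85.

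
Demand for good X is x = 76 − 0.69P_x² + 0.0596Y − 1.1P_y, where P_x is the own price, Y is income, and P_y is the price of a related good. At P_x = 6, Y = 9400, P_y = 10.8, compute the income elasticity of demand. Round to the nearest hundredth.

At the given point, x = 76 − 0.69(6)² + 0.0596(9400) − 1.1(10.8) = 76 − 24.84 + 560.24 − 11.88 = 599.52.
∂x/∂Y = +0.0596, so E_I = 0.0596·(9400/599.52) ≈ 0.93.
E_I ∈ (0,1): normal good (necessity).

0.93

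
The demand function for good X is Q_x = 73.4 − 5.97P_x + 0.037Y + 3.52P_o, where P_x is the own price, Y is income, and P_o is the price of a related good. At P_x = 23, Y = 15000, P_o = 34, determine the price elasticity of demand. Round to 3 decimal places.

-0.225

Q_x = 73.4 − 5.97(23) + 0.037(15000) + 3.52(34) = 73.4 − 137.31 + 555 + 119.68 = 610.77.
∂Q_x/∂P_x = −5.97, so E_p = (−5.97)·(23/610.77) ≈ -0.225.
|E_p| < 1: demand is inelastic.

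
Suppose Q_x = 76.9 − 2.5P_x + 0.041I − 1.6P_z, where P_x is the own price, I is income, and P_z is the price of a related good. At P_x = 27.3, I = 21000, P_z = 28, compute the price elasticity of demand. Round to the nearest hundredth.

At the given point, Q_x = 76.9 − 2.5(27.3) + 0.041(21000) − 1.6(28) = 76.9 − 68.25 + 861 − 44.8 = 824.85.
∂Q_x/∂P_x = −2.5, so E_p = (−2.5)·(27.3/824.85) ≈ -0.08.
|E_p| < 1: demand is inelastic.

-0.08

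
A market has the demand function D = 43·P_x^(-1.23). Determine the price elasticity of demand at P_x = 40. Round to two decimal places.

-1.23

For a Cobb–Douglas (constant-elasticity) form D = A·P_x^α·…, the elasticity with respect to P_x equals the exponent α at every point.
Here the exponent on P_x is -1.23, so the price elasticity of demand is -1.23.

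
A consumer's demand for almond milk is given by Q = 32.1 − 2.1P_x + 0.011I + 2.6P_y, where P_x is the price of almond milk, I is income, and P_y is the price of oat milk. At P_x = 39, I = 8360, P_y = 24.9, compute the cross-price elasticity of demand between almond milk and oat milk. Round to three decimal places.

First evaluate Q: 32.1 − 2.1(39) + 0.011(8360) + 2.6(24.9) = 32.1 − 81.9 + 91.96 + 64.74 = 106.9.
∂Q/∂P_y = +2.6, so E_xy = 2.6·(24.9/106.9) ≈ 0.606.
E_xy > 0: the goods are substitutes.

0.606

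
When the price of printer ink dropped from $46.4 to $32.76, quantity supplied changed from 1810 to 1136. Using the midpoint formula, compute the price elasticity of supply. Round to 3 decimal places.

1.328

%Δq = (1136 − 1810)/[(1810 + 1136)/2] = -674/1473 ≈ -0.4576.
%ΔP = (32.76 − 46.4)/[(46.4 + 32.76)/2] = -13.64/39.58 ≈ -0.3446.
Arc elasticity E = %Δq/%ΔP ≈ -0.4576/-0.3446 ≈ 1.328.
|E| > 1: supply is elastic over this range.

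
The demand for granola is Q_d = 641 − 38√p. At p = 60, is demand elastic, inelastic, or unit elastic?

At p = 60, Q_d = 346.6533.
dQ_d/dp = −38/(2√p) = −38/(2·7.746).
Point elasticity E = (dQ_d/dp)·(p/Q_d) = -2.4529 × 60/346.6533 ≈ -0.425.
|E| ≈ 0.425 < 1, so demand is inelastic.

inelastic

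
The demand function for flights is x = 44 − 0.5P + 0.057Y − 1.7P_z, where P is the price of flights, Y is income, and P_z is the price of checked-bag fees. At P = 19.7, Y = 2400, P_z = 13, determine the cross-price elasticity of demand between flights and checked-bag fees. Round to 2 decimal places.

-0.15

Evaluating quantity at (P, Y, P_z) gives x = 44 − 0.5(19.7) + 0.057(2400) − 1.7(13) = 44 − 9.85 + 136.8 − 22.1 = 148.85.
∂x/∂P_z = −1.7, so E_xy = -1.7·(13/148.85) ≈ -0.15.
E_xy < 0: the goods are complements.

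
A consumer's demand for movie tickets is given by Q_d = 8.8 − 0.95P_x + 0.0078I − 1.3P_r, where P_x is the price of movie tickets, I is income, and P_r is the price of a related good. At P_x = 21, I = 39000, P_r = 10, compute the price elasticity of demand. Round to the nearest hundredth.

-0.07

Substituting, Q_d = 8.8 − 0.95(21) + 0.0078(39000) − 1.3(10) = 8.8 − 19.95 + 304.2 − 13 = 280.05.
∂Q_d/∂P_x = −0.95, so E_p = (−0.95)·(21/280.05) ≈ -0.07.
|E_p| < 1: demand is inelastic.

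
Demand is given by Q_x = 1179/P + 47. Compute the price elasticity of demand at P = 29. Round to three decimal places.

-0.464

At P = 29, Q_x = 87.6552.
dQ_x/dP = −1179/P² = −1.4019.
Point elasticity E = (dQ_x/dP)·(P/Q_x) = -1.4019 × 29/87.6552 ≈ -0.464.
|E| < 1, so demand is inelastic at this price.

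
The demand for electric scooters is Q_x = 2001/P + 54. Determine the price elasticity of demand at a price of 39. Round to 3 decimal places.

-0.487

At P = 39, Q_x = 105.3077.
dQ_x/dP = −2001/P² = −1.3156.
Point elasticity E = (dQ_x/dP)·(P/Q_x) = -1.3156 × 39/105.3077 ≈ -0.487.
|E| < 1, so demand is inelastic at this price.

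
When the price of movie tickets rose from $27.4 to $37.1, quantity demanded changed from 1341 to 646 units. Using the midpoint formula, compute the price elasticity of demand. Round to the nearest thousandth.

-2.326

%ΔQ = (646 − 1341)/[(1341 + 646)/2] = -695/993.5 ≈ -0.6995.
%ΔP = (37.1 − 27.4)/[(27.4 + 37.1)/2] = 9.7/32.25 ≈ 0.3008.
Arc elasticity E = %ΔQ/%ΔP ≈ -0.6995/0.3008 ≈ -2.326.
|E| > 1: demand is elastic over this range.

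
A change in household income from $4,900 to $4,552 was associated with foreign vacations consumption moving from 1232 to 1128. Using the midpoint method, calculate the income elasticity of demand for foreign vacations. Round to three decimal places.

1.197

%ΔQ = (1128 − 1232)/[(1232+1128)/2] = -104/1180 ≈ -0.0881.
%ΔY = (4,552 − 4,900)/[(4,900+4,552)/2] = -348/4726 ≈ -0.0736.
E_I = %ΔQ/%ΔY ≈ 1.197.
E_I > 1: normal good (luxury).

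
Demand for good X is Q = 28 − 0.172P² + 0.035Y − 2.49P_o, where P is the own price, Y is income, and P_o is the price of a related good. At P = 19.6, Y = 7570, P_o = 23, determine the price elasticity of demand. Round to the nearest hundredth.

Substituting, Q = 28 − 0.172(19.6)² + 0.035(7570) − 2.49(23) = 28 − 66.0755 + 264.95 − 57.27 = 169.6045.
∂Q/∂P = −2·0.172·P = -6.7424, so E_p = -6.7424·(19.6/169.6045) ≈ -0.78.
|E_p| < 1: demand is inelastic.

-0.78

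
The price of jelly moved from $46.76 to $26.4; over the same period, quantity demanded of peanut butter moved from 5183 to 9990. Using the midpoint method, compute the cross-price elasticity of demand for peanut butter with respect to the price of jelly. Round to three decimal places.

-1.138

%ΔQ_x = (9990 − 5183)/[(5183+9990)/2] = 4807/7586.5 ≈ 0.6336.
%ΔP_y = (26.4 − 46.76)/[(46.76+26.4)/2] ≈ -0.5566.
E_xy = 0.6336/-0.5566 ≈ -1.138.
E_xy < 0, so peanut butter and jelly are complements.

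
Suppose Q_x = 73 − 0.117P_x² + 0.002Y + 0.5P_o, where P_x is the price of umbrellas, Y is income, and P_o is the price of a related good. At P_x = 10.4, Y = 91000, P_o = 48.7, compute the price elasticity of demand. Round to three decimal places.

At the given point, Q_x = 73 − 0.117(10.4)² + 0.002(91000) + 0.5(48.7) = 73 − 12.6547 + 182 + 24.35 = 266.6953.
∂Q_x/∂P_x = −2·0.117·P_x = -2.4336, so E_p = -2.4336·(10.4/266.6953) ≈ -0.095.
|E_p| < 1: demand is inelastic.

-0.095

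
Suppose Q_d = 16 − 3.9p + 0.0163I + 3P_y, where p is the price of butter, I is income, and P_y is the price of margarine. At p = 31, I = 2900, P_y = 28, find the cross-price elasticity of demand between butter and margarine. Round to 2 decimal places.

3.19

Evaluating quantity at (p, I, P_y) gives Q_d = 16 − 3.9(31) + 0.0163(2900) + 3(28) = 16 − 120.9 + 47.27 + 84 = 26.37.
∂Q_d/∂P_y = +3, so E_xy = 3·(28/26.37) ≈ 3.19.
E_xy > 0: the goods are substitutes.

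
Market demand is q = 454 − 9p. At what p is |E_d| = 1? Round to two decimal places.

For linear demand q = a − bp, E = −bp/(a − bp). |E| = 1 ⇒ bp = a − bp ⇒ p = a/(2b).
p = 454/(2·9) ≈ 25.22.

25.22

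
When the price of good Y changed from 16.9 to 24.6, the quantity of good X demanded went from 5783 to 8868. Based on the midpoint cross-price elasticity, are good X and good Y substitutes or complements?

%ΔQ_x = (8868 − 5783)/[(5783+8868)/2] = 3085/7325.5 ≈ 0.4211.
%ΔP_y = (24.6 − 16.9)/[(16.9+24.6)/2] ≈ 0.3711.
E_xy = 0.4211/0.3711 ≈ 1.135.
E_xy > 0, so the goods are substitutes.

substitutes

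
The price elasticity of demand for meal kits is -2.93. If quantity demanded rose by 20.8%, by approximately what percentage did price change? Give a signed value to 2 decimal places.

-7.10

%ΔQ ≈ E × %ΔP ⇒ %ΔP = %ΔQ / E = (20.8%)/(-2.93) ≈ -7.10%.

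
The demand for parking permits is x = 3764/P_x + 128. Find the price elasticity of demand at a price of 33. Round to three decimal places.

-0.471

At P_x = 33, x = 242.0606.
dx/dP_x = −3764/P_x² = −3.4564.
Point elasticity E = (dx/dP_x)·(P_x/x) = -3.4564 × 33/242.0606 ≈ -0.471.
|E| < 1, so demand is inelastic at this price.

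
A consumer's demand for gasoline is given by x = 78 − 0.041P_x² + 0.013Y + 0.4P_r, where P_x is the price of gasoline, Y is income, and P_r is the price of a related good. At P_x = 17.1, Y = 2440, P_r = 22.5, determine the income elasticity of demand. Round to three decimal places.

0.297

Evaluating quantity at (P_x, Y, P_r) gives x = 78 − 0.041(17.1)² + 0.013(2440) + 0.4(22.5) = 78 − 11.9888 + 31.72 + 9 = 106.7312.
∂x/∂Y = +0.013, so E_I = 0.013·(2440/106.7312) ≈ 0.297.
E_I ∈ (0,1): normal good (necessity).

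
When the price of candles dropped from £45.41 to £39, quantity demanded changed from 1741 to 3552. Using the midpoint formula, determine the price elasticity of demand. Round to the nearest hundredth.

%ΔQ = (3552 − 1741)/[(1741 + 3552)/2] = 1811/2646.5 ≈ 0.6843.
%Δp = (39 − 45.41)/[(45.41 + 39)/2] = -6.41/42.205 ≈ -0.1519.
Arc elasticity E = %ΔQ/%Δp ≈ 0.6843/-0.1519 ≈ -4.51.
|E| > 1: demand is elastic over this range.

-4.51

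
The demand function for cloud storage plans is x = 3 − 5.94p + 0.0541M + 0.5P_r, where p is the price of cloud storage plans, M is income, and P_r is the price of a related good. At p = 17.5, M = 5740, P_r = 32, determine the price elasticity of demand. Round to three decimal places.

x = 3 − 5.94(17.5) + 0.0541(5740) + 0.5(32) = 3 − 103.95 + 310.534 + 16 = 225.584.
∂x/∂p = −5.94, so E_p = (−5.94)·(17.5/225.584) ≈ -0.461.
|E_p| < 1: demand is inelastic.

-0.461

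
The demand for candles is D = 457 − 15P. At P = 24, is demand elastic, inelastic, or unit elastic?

elastic

At P = 24, D = 97.
dD/dP = −15.
Point elasticity E = (dD/dP)·(P/D) = -15 × 24/97 ≈ -3.711.
|E| ≈ 3.711 > 1, so demand is elastic.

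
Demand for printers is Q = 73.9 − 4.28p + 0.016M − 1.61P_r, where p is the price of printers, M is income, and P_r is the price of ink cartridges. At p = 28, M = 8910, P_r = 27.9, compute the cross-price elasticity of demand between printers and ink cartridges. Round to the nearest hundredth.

Substituting, Q = 73.9 − 4.28(28) + 0.016(8910) − 1.61(27.9) = 73.9 − 119.84 + 142.56 − 44.919 = 51.701.
∂Q/∂P_r = −1.61, so E_xy = -1.61·(27.9/51.701) ≈ -0.87.
E_xy < 0: the goods are complements.

-0.87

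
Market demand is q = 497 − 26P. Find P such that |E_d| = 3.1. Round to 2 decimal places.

14.45

Set −bP/(a − bP) = −3.1 ⇒ bP = 3.1(a − bP) ⇒ bP(1+3.1) = 3.1·a.
P = 3.1·497/(26·4.1) ≈ 14.45.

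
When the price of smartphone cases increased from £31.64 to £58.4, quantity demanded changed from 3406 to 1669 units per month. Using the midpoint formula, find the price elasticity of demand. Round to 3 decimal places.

-1.152

%ΔQ = (1669 − 3406)/[(3406 + 1669)/2] = -1737/2537.5 ≈ -0.6845.
%Δp = (58.4 − 31.64)/[(31.64 + 58.4)/2] = 26.76/45.02 ≈ 0.5944.
Arc elasticity E = %ΔQ/%Δp ≈ -0.6845/0.5944 ≈ -1.152.
|E| > 1: demand is elastic over this range.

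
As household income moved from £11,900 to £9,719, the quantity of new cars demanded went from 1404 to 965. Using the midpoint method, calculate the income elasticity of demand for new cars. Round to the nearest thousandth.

%ΔQ = (965 − 1404)/[(1404+965)/2] = -439/1184.5 ≈ -0.3706.
%ΔY = (9,719 − 11,900)/[(11,900+9,719)/2] = -2181/10809.5 ≈ -0.2018.
E_I = %ΔQ/%ΔY ≈ 1.837.
E_I > 1: normal good (luxury).

1.837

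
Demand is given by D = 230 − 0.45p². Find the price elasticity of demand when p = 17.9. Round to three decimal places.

At p = 17.9, D = 85.8155.
dD/dp = −2·0.45·p = −16.11.
Point elasticity E = (dD/dp)·(p/D) = -16.11 × 17.9/85.8155 ≈ -3.360.
|E| > 1, so demand is elastic at this price.

-3.360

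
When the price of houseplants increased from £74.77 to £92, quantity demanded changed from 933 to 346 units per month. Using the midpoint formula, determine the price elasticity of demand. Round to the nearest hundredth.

-4.44

%Δq = (346 − 933)/[(933 + 346)/2] = -587/639.5 ≈ -0.9179.
%ΔP = (92 − 74.77)/[(74.77 + 92)/2] = 17.23/83.385 ≈ 0.2066.
Arc elasticity E = %Δq/%ΔP ≈ -0.9179/0.2066 ≈ -4.44.
|E| > 1: demand is elastic over this range.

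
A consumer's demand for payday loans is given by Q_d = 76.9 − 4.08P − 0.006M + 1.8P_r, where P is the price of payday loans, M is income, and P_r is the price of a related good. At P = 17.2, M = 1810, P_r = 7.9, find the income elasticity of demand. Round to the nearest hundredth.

-1.08

Substituting, Q_d = 76.9 − 4.08(17.2) − 0.006(1810) + 1.8(7.9) = 76.9 − 70.176 − 10.86 + 14.22 = 10.084.
∂Q_d/∂M = −0.006, so E_I = -0.006·(1810/10.084) ≈ -1.08.
E_I < 0: inferior good.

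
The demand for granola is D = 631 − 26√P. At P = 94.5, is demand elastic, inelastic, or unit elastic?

At P = 94.5, D = 378.2511.
dD/dP = −26/(2√P) = −26/(2·9.7211).
Point elasticity E = (dD/dP)·(P/D) = -1.3373 × 94.5/378.2511 ≈ -0.334.
|E| ≈ 0.334 < 1, so demand is inelastic.

inelastic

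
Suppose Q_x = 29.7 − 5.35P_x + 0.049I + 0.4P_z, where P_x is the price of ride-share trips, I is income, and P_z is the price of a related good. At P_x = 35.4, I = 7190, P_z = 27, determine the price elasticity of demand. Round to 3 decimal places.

First evaluate Q_x: 29.7 − 5.35(35.4) + 0.049(7190) + 0.4(27) = 29.7 − 189.39 + 352.31 + 10.8 = 203.42.
∂Q_x/∂P_x = −5.35, so E_p = (−5.35)·(35.4/203.42) ≈ -0.931.
|E_p| < 1: demand is inelastic.

-0.931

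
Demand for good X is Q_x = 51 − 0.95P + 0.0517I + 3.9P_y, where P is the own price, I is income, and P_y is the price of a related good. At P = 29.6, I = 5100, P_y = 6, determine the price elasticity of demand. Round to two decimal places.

Substituting, Q_x = 51 − 0.95(29.6) + 0.0517(5100) + 3.9(6) = 51 − 28.12 + 263.67 + 23.4 = 309.95.
∂Q_x/∂P = −0.95, so E_p = (−0.95)·(29.6/309.95) ≈ -0.09.
|E_p| < 1: demand is inelastic.

-0.09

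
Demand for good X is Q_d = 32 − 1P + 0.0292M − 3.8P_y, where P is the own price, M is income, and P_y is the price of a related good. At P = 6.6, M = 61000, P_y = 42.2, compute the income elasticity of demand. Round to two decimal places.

First evaluate Q_d: 32 − 1(6.6) + 0.0292(61000) − 3.8(42.2) = 32 − 6.6 + 1781.2 − 160.36 = 1646.24.
∂Q_d/∂M = +0.0292, so E_I = 0.0292·(61000/1646.24) ≈ 1.08.
E_I > 1: normal good (luxury).

1.08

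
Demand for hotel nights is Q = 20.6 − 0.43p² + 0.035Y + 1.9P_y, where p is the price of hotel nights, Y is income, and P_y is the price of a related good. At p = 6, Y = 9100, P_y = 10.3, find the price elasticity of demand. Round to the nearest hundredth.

-0.09

Substituting, Q = 20.6 − 0.43(6)² + 0.035(9100) + 1.9(10.3) = 20.6 − 15.48 + 318.5 + 19.57 = 343.19.
∂Q/∂p = −2·0.43·p = -5.16, so E_p = -5.16·(6/343.19) ≈ -0.09.
|E_p| < 1: demand is inelastic.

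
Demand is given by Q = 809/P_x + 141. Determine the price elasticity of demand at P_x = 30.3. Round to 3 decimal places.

At P_x = 30.3, Q = 167.6997.
dQ/dP_x = −809/P_x² = −0.8812.
Point elasticity E = (dQ/dP_x)·(P_x/Q) = -0.8812 × 30.3/167.6997 ≈ -0.159.
|E| < 1, so demand is inelastic at this price.

-0.159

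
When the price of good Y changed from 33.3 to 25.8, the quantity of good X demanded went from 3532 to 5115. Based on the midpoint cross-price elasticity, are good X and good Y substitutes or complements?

%ΔQ_x = (5115 − 3532)/[(3532+5115)/2] = 1583/4323.5 ≈ 0.3661.
%ΔP_y = (25.8 − 33.3)/[(33.3+25.8)/2] ≈ -0.2538.
E_xy = 0.3661/-0.2538 ≈ -1.443.
E_xy < 0, so the goods are complements.

complements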